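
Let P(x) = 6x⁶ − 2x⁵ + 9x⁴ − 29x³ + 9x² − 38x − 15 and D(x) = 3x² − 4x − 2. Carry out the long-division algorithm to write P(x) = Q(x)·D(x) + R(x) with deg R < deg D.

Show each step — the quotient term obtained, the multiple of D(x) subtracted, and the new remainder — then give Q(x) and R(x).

Q(x) = 2x⁴ + 2x³ + 7x² + x + 9; R(x) = 3

Step 1: lead(6x⁶ − 2x⁵ + 9x⁴ − 29x³ + 9x² − 38x − 15) ÷ lead(D) = 6x⁶ ÷ 3x² = 2x⁴. Subtract (2x⁴)·D = 6x⁶ − 8x⁵ − 4x⁴. Remainder: 6x⁵ + 13x⁴ − 29x³ + 9x² − 38x − 15.
Step 2: lead(6x⁵ + 13x⁴ − 29x³ + 9x² − 38x − 15) ÷ lead(D) = 6x⁵ ÷ 3x² = 2x³. Subtract (2x³)·D = 6x⁵ − 8x⁴ − 4x³. Remainder: 21x⁴ − 25x³ + 9x² − 38x − 15.
Step 3: lead(21x⁴ − 25x³ + 9x² − 38x − 15) ÷ lead(D) = 21x⁴ ÷ 3x² = 7x². Subtract (7x²)·D = 21x⁴ − 28x³ − 14x². Remainder: 3x³ + 23x² − 38x − 15.
Step 4: lead(3x³ + 23x² − 38x − 15) ÷ lead(D) = 3x³ ÷ 3x² = x. Subtract (x)·D = 3x³ − 4x² − 2x. Remainder: 27x² − 36x − 15.
Step 5: lead(27x² − 36x − 15) ÷ lead(D) = 27x² ÷ 3x² = 9. Subtract (9)·D = 27x² − 36x − 18. Remainder: 3.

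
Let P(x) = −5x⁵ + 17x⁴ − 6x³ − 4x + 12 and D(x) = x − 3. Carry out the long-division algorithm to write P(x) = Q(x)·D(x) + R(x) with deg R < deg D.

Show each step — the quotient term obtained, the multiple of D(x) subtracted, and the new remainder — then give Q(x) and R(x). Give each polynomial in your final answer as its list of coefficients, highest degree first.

Step 1: lead(−5x⁵ + 17x⁴ − 6x³ − 4x + 12) ÷ lead(D) = −5x⁵ ÷ x = −5x⁴. Subtract (−5x⁴)·D = −5x⁵ + 15x⁴. Remainder: 2x⁴ − 6x³ − 4x + 12.
Step 2: lead(2x⁴ − 6x³ − 4x + 12) ÷ lead(D) = 2x⁴ ÷ x = 2x³. Subtract (2x³)·D = 2x⁴ − 6x³. Remainder: −4x + 12.
Step 3: lead(−4x + 12) ÷ lead(D) = −4x ÷ x = −4. Subtract (−4)·D = −4x + 12. Remainder: 0.

Q = [-5, 2, 0, 0, -4]; R = [0]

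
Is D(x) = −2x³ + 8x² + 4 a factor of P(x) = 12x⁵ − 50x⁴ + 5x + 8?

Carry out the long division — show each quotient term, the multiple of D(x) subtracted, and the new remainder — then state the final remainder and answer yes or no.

Step 1: lead(12x⁵ − 50x⁴ + 5x + 8) ÷ lead(D) = 12x⁵ ÷ −2x³ = −6x². Subtract (−6x²)·D = 12x⁵ − 48x⁴ − 24x². Remainder: −2x⁴ + 24x² + 5x + 8.
Step 2: lead(−2x⁴ + 24x² + 5x + 8) ÷ lead(D) = −2x⁴ ÷ −2x³ = x. Subtract (x)·D = −2x⁴ + 8x³ + 4x. Remainder: −8x³ + 24x² + x + 8.
Step 3: lead(−8x³ + 24x² + x + 8) ÷ lead(D) = −8x³ ÷ −2x³ = 4. Subtract (4)·D = −8x³ + 32x² + 16. Remainder: −8x² + x − 8.

R(x) = −8x² + x − 8, so D(x) is not a factor of P(x). no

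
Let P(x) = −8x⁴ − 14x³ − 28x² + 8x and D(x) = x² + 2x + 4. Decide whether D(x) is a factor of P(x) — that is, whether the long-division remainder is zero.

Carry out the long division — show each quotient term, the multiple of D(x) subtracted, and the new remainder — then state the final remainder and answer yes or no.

R(x) = 0, so D(x) is a factor of P(x). yes

Step 1: lead(−8x⁴ − 14x³ − 28x² + 8x) ÷ lead(D) = −8x⁴ ÷ x² = −8x². Subtract (−8x²)·D = −8x⁴ − 16x³ − 32x². Remainder: 2x³ + 4x² + 8x.
Step 2: lead(2x³ + 4x² + 8x) ÷ lead(D) = 2x³ ÷ x² = 2x. Subtract (2x)·D = 2x³ + 4x² + 8x. Remainder: 0.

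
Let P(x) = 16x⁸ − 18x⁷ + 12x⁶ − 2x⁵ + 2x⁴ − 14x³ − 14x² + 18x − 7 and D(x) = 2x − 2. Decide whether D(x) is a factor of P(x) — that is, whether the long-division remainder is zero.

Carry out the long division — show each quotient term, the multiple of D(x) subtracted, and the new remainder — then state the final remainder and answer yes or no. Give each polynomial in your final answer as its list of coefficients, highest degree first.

Step 1: lead(16x⁸ − 18x⁷ + 12x⁶ − 2x⁵ + 2x⁴ − 14x³ − 14x² + 18x − 7) ÷ lead(D) = 16x⁸ ÷ 2x = 8x⁷. Subtract (8x⁷)·D = 16x⁸ − 16x⁷. Remainder: −2x⁷ + 12x⁶ − 2x⁵ + 2x⁴ − 14x³ − 14x² + 18x − 7.
Step 2: lead(−2x⁷ + 12x⁶ − 2x⁵ + 2x⁴ − 14x³ − 14x² + 18x − 7) ÷ lead(D) = −2x⁷ ÷ 2x = −x⁶. Subtract (−x⁶)·D = −2x⁷ + 2x⁶. Remainder: 10x⁶ − 2x⁵ + 2x⁴ − 14x³ − 14x² + 18x − 7.
Step 3: lead(10x⁶ − 2x⁵ + 2x⁴ − 14x³ − 14x² + 18x − 7) ÷ lead(D) = 10x⁶ ÷ 2x = 5x⁵. Subtract (5x⁵)·D = 10x⁶ − 10x⁵. Remainder: 8x⁵ + 2x⁴ − 14x³ − 14x² + 18x − 7.
Step 4: lead(8x⁵ + 2x⁴ − 14x³ − 14x² + 18x − 7) ÷ lead(D) = 8x⁵ ÷ 2x = 4x⁴. Subtract (4x⁴)·D = 8x⁵ − 8x⁴. Remainder: 10x⁴ − 14x³ − 14x² + 18x − 7.
Step 5: lead(10x⁴ − 14x³ − 14x² + 18x − 7) ÷ lead(D) = 10x⁴ ÷ 2x = 5x³. Subtract (5x³)·D = 10x⁴ − 10x³. Remainder: −4x³ − 14x² + 18x − 7.
Step 6: lead(−4x³ − 14x² + 18x − 7) ÷ lead(D) = −4x³ ÷ 2x = −2x². Subtract (−2x²)·D = −4x³ + 4x². Remainder: −18x² + 18x − 7.
Step 7: lead(−18x² + 18x − 7) ÷ lead(D) = −18x² ÷ 2x = −9x. Subtract (−9x)·D = −18x² + 18x. Remainder: −7.

R = [-7], so D(x) is not a factor of P(x). no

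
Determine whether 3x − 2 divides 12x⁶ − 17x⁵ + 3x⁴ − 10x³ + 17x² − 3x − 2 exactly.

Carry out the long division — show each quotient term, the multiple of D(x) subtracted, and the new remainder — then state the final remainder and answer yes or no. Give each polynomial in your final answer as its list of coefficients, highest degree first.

Step 1: lead(12x⁶ − 17x⁵ + 3x⁴ − 10x³ + 17x² − 3x − 2) ÷ lead(D) = 12x⁶ ÷ 3x = 4x⁵. Subtract (4x⁵)·D = 12x⁶ − 8x⁵. Remainder: −9x⁵ + 3x⁴ − 10x³ + 17x² − 3x − 2.
Step 2: lead(−9x⁵ + 3x⁴ − 10x³ + 17x² − 3x − 2) ÷ lead(D) = −9x⁵ ÷ 3x = −3x⁴. Subtract (−3x⁴)·D = −9x⁵ + 6x⁴. Remainder: −3x⁴ − 10x³ + 17x² − 3x − 2.
Step 3: lead(−3x⁴ − 10x³ + 17x² − 3x − 2) ÷ lead(D) = −3x⁴ ÷ 3x = −x³. Subtract (−x³)·D = −3x⁴ + 2x³. Remainder: −12x³ + 17x² − 3x − 2.
Step 4: lead(−12x³ + 17x² − 3x − 2) ÷ lead(D) = −12x³ ÷ 3x = −4x². Subtract (−4x²)·D = −12x³ + 8x². Remainder: 9x² − 3x − 2.
Step 5: lead(9x² − 3x − 2) ÷ lead(D) = 9x² ÷ 3x = 3x. Subtract (3x)·D = 9x² − 6x. Remainder: 3x − 2.
Step 6: lead(3x − 2) ÷ lead(D) = 3x ÷ 3x = 1. Subtract (1)·D = 3x − 2. Remainder: 0.

R = [0], so D(x) is a factor of P(x). yes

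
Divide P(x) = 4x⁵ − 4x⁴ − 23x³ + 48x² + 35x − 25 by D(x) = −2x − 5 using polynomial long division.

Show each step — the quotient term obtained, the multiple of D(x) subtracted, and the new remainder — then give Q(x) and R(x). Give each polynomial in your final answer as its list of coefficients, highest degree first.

Step 1: lead(4x⁵ − 4x⁴ − 23x³ + 48x² + 35x − 25) ÷ lead(D) = 4x⁵ ÷ −2x = −2x⁴. Subtract (−2x⁴)·D = 4x⁵ + 10x⁴. Remainder: −14x⁴ − 23x³ + 48x² + 35x − 25.
Step 2: lead(−14x⁴ − 23x³ + 48x² + 35x − 25) ÷ lead(D) = −14x⁴ ÷ −2x = 7x³. Subtract (7x³)·D = −14x⁴ − 35x³. Remainder: 12x³ + 48x² + 35x − 25.
Step 3: lead(12x³ + 48x² + 35x − 25) ÷ lead(D) = 12x³ ÷ −2x = −6x². Subtract (−6x²)·D = 12x³ + 30x². Remainder: 18x² + 35x − 25.
Step 4: lead(18x² + 35x − 25) ÷ lead(D) = 18x² ÷ −2x = −9x. Subtract (−9x)·D = 18x² + 45x. Remainder: −10x − 25.
Step 5: lead(−10x − 25) ÷ lead(D) = −10x ÷ −2x = 5. Subtract (5)·D = −10x − 25. Remainder: 0.

Q = [-2, 7, -6, -9, 5]; R = [0]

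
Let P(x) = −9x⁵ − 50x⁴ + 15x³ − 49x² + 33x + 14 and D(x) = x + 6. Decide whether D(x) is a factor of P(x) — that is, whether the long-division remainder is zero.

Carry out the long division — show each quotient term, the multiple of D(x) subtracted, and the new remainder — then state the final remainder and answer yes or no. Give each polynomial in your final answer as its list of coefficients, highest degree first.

R = [-4], so D(x) is not a factor of P(x). no

Step 1: lead(−9x⁵ − 50x⁴ + 15x³ − 49x² + 33x + 14) ÷ lead(D) = −9x⁵ ÷ x = −9x⁴. Subtract (−9x⁴)·D = −9x⁵ − 54x⁴. Remainder: 4x⁴ + 15x³ − 49x² + 33x + 14.
Step 2: lead(4x⁴ + 15x³ − 49x² + 33x + 14) ÷ lead(D) = 4x⁴ ÷ x = 4x³. Subtract (4x³)·D = 4x⁴ + 24x³. Remainder: −9x³ − 49x² + 33x + 14.
Step 3: lead(−9x³ − 49x² + 33x + 14) ÷ lead(D) = −9x³ ÷ x = −9x². Subtract (−9x²)·D = −9x³ − 54x². Remainder: 5x² + 33x + 14.
Step 4: lead(5x² + 33x + 14) ÷ lead(D) = 5x² ÷ x = 5x. Subtract (5x)·D = 5x² + 30x. Remainder: 3x + 14.
Step 5: lead(3x + 14) ÷ lead(D) = 3x ÷ x = 3. Subtract (3)·D = 3x + 18. Remainder: −4.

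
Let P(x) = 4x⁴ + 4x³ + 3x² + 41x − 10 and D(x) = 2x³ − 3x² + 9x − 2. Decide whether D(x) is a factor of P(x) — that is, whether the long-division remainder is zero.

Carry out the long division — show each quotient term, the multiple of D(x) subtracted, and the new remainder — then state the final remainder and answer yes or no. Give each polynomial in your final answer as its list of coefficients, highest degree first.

R = [0], so D(x) is a factor of P(x). yes

Step 1: lead(4x⁴ + 4x³ + 3x² + 41x − 10) ÷ lead(D) = 4x⁴ ÷ 2x³ = 2x. Subtract (2x)·D = 4x⁴ − 6x³ + 18x² − 4x. Remainder: 10x³ − 15x² + 45x − 10.
Step 2: lead(10x³ − 15x² + 45x − 10) ÷ lead(D) = 10x³ ÷ 2x³ = 5. Subtract (5)·D = 10x³ − 15x² + 45x − 10. Remainder: 0.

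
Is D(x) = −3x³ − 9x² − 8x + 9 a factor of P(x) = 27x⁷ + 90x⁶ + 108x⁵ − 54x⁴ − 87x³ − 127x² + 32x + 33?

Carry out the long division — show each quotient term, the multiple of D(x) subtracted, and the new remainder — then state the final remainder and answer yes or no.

R(x) = −8x − 3, so D(x) is not a factor of P(x). no

Step 1: lead(27x⁷ + 90x⁶ + 108x⁵ − 54x⁴ − 87x³ − 127x² + 32x + 33) ÷ lead(D) = 27x⁷ ÷ −3x³ = −9x⁴. Subtract (−9x⁴)·D = 27x⁷ + 81x⁶ + 72x⁵ − 81x⁴. Remainder: 9x⁶ + 36x⁵ + 27x⁴ − 87x³ − 127x² + 32x + 33.
Step 2: lead(9x⁶ + 36x⁵ + 27x⁴ − 87x³ − 127x² + 32x + 33) ÷ lead(D) = 9x⁶ ÷ −3x³ = −3x³. Subtract (−3x³)·D = 9x⁶ + 27x⁵ + 24x⁴ − 27x³. Remainder: 9x⁵ + 3x⁴ − 60x³ − 127x² + 32x + 33.
Step 3: lead(9x⁵ + 3x⁴ − 60x³ − 127x² + 32x + 33) ÷ lead(D) = 9x⁵ ÷ −3x³ = −3x². Subtract (−3x²)·D = 9x⁵ + 27x⁴ + 24x³ − 27x². Remainder: −24x⁴ − 84x³ − 100x² + 32x + 33.
Step 4: lead(−24x⁴ − 84x³ − 100x² + 32x + 33) ÷ lead(D) = −24x⁴ ÷ −3x³ = 8x. Subtract (8x)·D = −24x⁴ − 72x³ − 64x² + 72x. Remainder: −12x³ − 36x² − 40x + 33.
Step 5: lead(−12x³ − 36x² − 40x + 33) ÷ lead(D) = −12x³ ÷ −3x³ = 4. Subtract (4)·D = −12x³ − 36x² − 32x + 36. Remainder: −8x − 3.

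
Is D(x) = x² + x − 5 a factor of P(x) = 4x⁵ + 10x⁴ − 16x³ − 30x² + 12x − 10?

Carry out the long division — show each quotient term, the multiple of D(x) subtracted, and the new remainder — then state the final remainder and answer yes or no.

R(x) = 0, so D(x) is a factor of P(x). yes

Step 1: lead(4x⁵ + 10x⁴ − 16x³ − 30x² + 12x − 10) ÷ lead(D) = 4x⁵ ÷ x² = 4x³. Subtract (4x³)·D = 4x⁵ + 4x⁴ − 20x³. Remainder: 6x⁴ + 4x³ − 30x² + 12x − 10.
Step 2: lead(6x⁴ + 4x³ − 30x² + 12x − 10) ÷ lead(D) = 6x⁴ ÷ x² = 6x². Subtract (6x²)·D = 6x⁴ + 6x³ − 30x². Remainder: −2x³ + 12x − 10.
Step 3: lead(−2x³ + 12x − 10) ÷ lead(D) = −2x³ ÷ x² = −2x. Subtract (−2x)·D = −2x³ − 2x² + 10x. Remainder: 2x² + 2x − 10.
Step 4: lead(2x² + 2x − 10) ÷ lead(D) = 2x² ÷ x² = 2. Subtract (2)·D = 2x² + 2x − 10. Remainder: 0.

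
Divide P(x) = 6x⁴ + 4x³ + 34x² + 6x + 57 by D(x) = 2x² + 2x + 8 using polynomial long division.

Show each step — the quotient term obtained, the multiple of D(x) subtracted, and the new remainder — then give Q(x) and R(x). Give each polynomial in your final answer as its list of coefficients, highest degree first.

Q = [3, -1, 6]; R = [2, 9]

Step 1: lead(6x⁴ + 4x³ + 34x² + 6x + 57) ÷ lead(D) = 6x⁴ ÷ 2x² = 3x². Subtract (3x²)·D = 6x⁴ + 6x³ + 24x². Remainder: −2x³ + 10x² + 6x + 57.
Step 2: lead(−2x³ + 10x² + 6x + 57) ÷ lead(D) = −2x³ ÷ 2x² = −x. Subtract (−x)·D = −2x³ − 2x² − 8x. Remainder: 12x² + 14x + 57.
Step 3: lead(12x² + 14x + 57) ÷ lead(D) = 12x² ÷ 2x² = 6. Subtract (6)·D = 12x² + 12x + 48. Remainder: 2x + 9.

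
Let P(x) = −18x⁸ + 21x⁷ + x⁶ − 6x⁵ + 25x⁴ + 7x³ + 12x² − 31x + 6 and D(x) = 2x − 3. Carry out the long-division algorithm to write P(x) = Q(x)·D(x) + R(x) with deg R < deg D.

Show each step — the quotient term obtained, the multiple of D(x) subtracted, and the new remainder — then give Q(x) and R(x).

Step 1: lead(−18x⁸ + 21x⁷ + x⁶ − 6x⁵ + 25x⁴ + 7x³ + 12x² − 31x + 6) ÷ lead(D) = −18x⁸ ÷ 2x = −9x⁷. Subtract (−9x⁷)·D = −18x⁸ + 27x⁷. Remainder: −6x⁷ + x⁶ − 6x⁵ + 25x⁴ + 7x³ + 12x² − 31x + 6.
Step 2: lead(−6x⁷ + x⁶ − 6x⁵ + 25x⁴ + 7x³ + 12x² − 31x + 6) ÷ lead(D) = −6x⁷ ÷ 2x = −3x⁶. Subtract (−3x⁶)·D = −6x⁷ + 9x⁶. Remainder: −8x⁶ − 6x⁵ + 25x⁴ + 7x³ + 12x² − 31x + 6.
Step 3: lead(−8x⁶ − 6x⁵ + 25x⁴ + 7x³ + 12x² − 31x + 6) ÷ lead(D) = −8x⁶ ÷ 2x = −4x⁵. Subtract (−4x⁵)·D = −8x⁶ + 12x⁵. Remainder: −18x⁵ + 25x⁴ + 7x³ + 12x² − 31x + 6.
Step 4: lead(−18x⁵ + 25x⁴ + 7x³ + 12x² − 31x + 6) ÷ lead(D) = −18x⁵ ÷ 2x = −9x⁴. Subtract (−9x⁴)·D = −18x⁵ + 27x⁴. Remainder: −2x⁴ + 7x³ + 12x² − 31x + 6.
Step 5: lead(−2x⁴ + 7x³ + 12x² − 31x + 6) ÷ lead(D) = −2x⁴ ÷ 2x = −x³. Subtract (−x³)·D = −2x⁴ + 3x³. Remainder: 4x³ + 12x² − 31x + 6.
Step 6: lead(4x³ + 12x² − 31x + 6) ÷ lead(D) = 4x³ ÷ 2x = 2x². Subtract (2x²)·D = 4x³ − 6x². Remainder: 18x² − 31x + 6.
Step 7: lead(18x² − 31x + 6) ÷ lead(D) = 18x² ÷ 2x = 9x. Subtract (9x)·D = 18x² − 27x. Remainder: −4x + 6.
Step 8: lead(−4x + 6) ÷ lead(D) = −4x ÷ 2x = −2. Subtract (−2)·D = −4x + 6. Remainder: 0.

Q(x) = −9x⁷ − 3x⁶ − 4x⁵ − 9x⁴ − x³ + 2x² + 9x − 2; R(x) = 0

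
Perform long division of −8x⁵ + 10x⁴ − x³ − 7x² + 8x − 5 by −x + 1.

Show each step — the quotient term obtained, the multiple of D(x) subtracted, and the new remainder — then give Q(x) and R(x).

Q(x) = 8x⁴ − 2x³ − x² + 6x − 2; R(x) = −3

Step 1: lead(−8x⁵ + 10x⁴ − x³ − 7x² + 8x − 5) ÷ lead(D) = −8x⁵ ÷ −x = 8x⁴. Subtract (8x⁴)·D = −8x⁵ + 8x⁴. Remainder: 2x⁴ − x³ − 7x² + 8x − 5.
Step 2: lead(2x⁴ − x³ − 7x² + 8x − 5) ÷ lead(D) = 2x⁴ ÷ −x = −2x³. Subtract (−2x³)·D = 2x⁴ − 2x³. Remainder: x³ − 7x² + 8x − 5.
Step 3: lead(x³ − 7x² + 8x − 5) ÷ lead(D) = x³ ÷ −x = −x². Subtract (−x²)·D = x³ − x². Remainder: −6x² + 8x − 5.
Step 4: lead(−6x² + 8x − 5) ÷ lead(D) = −6x² ÷ −x = 6x. Subtract (6x)·D = −6x² + 6x. Remainder: 2x − 5.
Step 5: lead(2x − 5) ÷ lead(D) = 2x ÷ −x = −2. Subtract (−2)·D = 2x − 2. Remainder: −3.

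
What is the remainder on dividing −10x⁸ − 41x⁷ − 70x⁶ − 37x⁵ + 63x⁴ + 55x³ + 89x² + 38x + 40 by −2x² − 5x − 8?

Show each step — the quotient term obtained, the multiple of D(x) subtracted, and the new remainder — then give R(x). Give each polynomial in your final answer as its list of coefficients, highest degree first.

R = [-8]

Step 1: lead(−10x⁸ − 41x⁷ − 70x⁶ − 37x⁵ + 63x⁴ + 55x³ + 89x² + 38x + 40) ÷ lead(D) = −10x⁸ ÷ −2x² = 5x⁶. Subtract (5x⁶)·D = −10x⁸ − 25x⁷ − 40x⁶. Remainder: −16x⁷ − 30x⁶ − 37x⁵ + 63x⁴ + 55x³ + 89x² + 38x + 40.
Step 2: lead(−16x⁷ − 30x⁶ − 37x⁵ + 63x⁴ + 55x³ + 89x² + 38x + 40) ÷ lead(D) = −16x⁷ ÷ −2x² = 8x⁵. Subtract (8x⁵)·D = −16x⁷ − 40x⁶ − 64x⁵. Remainder: 10x⁶ + 27x⁵ + 63x⁴ + 55x³ + 89x² + 38x + 40.
Step 3: lead(10x⁶ + 27x⁵ + 63x⁴ + 55x³ + 89x² + 38x + 40) ÷ lead(D) = 10x⁶ ÷ −2x² = −5x⁴. Subtract (−5x⁴)·D = 10x⁶ + 25x⁵ + 40x⁴. Remainder: 2x⁵ + 23x⁴ + 55x³ + 89x² + 38x + 40.
Step 4: lead(2x⁵ + 23x⁴ + 55x³ + 89x² + 38x + 40) ÷ lead(D) = 2x⁵ ÷ −2x² = −x³. Subtract (−x³)·D = 2x⁵ + 5x⁴ + 8x³. Remainder: 18x⁴ + 47x³ + 89x² + 38x + 40.
Step 5: lead(18x⁴ + 47x³ + 89x² + 38x + 40) ÷ lead(D) = 18x⁴ ÷ −2x² = −9x². Subtract (−9x²)·D = 18x⁴ + 45x³ + 72x². Remainder: 2x³ + 17x² + 38x + 40.
Step 6: lead(2x³ + 17x² + 38x + 40) ÷ lead(D) = 2x³ ÷ −2x² = −x. Subtract (−x)·D = 2x³ + 5x² + 8x. Remainder: 12x² + 30x + 40.
Step 7: lead(12x² + 30x + 40) ÷ lead(D) = 12x² ÷ −2x² = −6. Subtract (−6)·D = 12x² + 30x + 48. Remainder: −8.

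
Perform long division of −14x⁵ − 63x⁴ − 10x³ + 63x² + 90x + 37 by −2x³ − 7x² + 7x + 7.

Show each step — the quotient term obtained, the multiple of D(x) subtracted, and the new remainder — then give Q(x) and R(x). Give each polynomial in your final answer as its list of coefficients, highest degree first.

Q = [7, 7, 5]; R = [6, 2]

Step 1: lead(−14x⁵ − 63x⁴ − 10x³ + 63x² + 90x + 37) ÷ lead(D) = −14x⁵ ÷ −2x³ = 7x². Subtract (7x²)·D = −14x⁵ − 49x⁴ + 49x³ + 49x². Remainder: −14x⁴ − 59x³ + 14x² + 90x + 37.
Step 2: lead(−14x⁴ − 59x³ + 14x² + 90x + 37) ÷ lead(D) = −14x⁴ ÷ −2x³ = 7x. Subtract (7x)·D = −14x⁴ − 49x³ + 49x² + 49x. Remainder: −10x³ − 35x² + 41x + 37.
Step 3: lead(−10x³ − 35x² + 41x + 37) ÷ lead(D) = −10x³ ÷ −2x³ = 5. Subtract (5)·D = −10x³ − 35x² + 35x + 35. Remainder: 6x + 2.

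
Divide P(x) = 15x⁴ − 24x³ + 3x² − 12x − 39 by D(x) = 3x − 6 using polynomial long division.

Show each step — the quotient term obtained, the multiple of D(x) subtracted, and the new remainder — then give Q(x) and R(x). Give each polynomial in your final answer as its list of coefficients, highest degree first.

Step 1: lead(15x⁴ − 24x³ + 3x² − 12x − 39) ÷ lead(D) = 15x⁴ ÷ 3x = 5x³. Subtract (5x³)·D = 15x⁴ − 30x³. Remainder: 6x³ + 3x² − 12x − 39.
Step 2: lead(6x³ + 3x² − 12x − 39) ÷ lead(D) = 6x³ ÷ 3x = 2x². Subtract (2x²)·D = 6x³ − 12x². Remainder: 15x² − 12x − 39.
Step 3: lead(15x² − 12x − 39) ÷ lead(D) = 15x² ÷ 3x = 5x. Subtract (5x)·D = 15x² − 30x. Remainder: 18x − 39.
Step 4: lead(18x − 39) ÷ lead(D) = 18x ÷ 3x = 6. Subtract (6)·D = 18x − 36. Remainder: −3.

Q = [5, 2, 5, 6]; R = [-3]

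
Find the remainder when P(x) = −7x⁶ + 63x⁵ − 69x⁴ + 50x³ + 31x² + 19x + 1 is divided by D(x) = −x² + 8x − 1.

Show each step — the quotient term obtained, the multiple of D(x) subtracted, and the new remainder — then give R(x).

R(x) = 4

Step 1: lead(−7x⁶ + 63x⁵ − 69x⁴ + 50x³ + 31x² + 19x + 1) ÷ lead(D) = −7x⁶ ÷ −x² = 7x⁴. Subtract (7x⁴)·D = −7x⁶ + 56x⁵ − 7x⁴. Remainder: 7x⁵ − 62x⁴ + 50x³ + 31x² + 19x + 1.
Step 2: lead(7x⁵ − 62x⁴ + 50x³ + 31x² + 19x + 1) ÷ lead(D) = 7x⁵ ÷ −x² = −7x³. Subtract (−7x³)·D = 7x⁵ − 56x⁴ + 7x³. Remainder: −6x⁴ + 43x³ + 31x² + 19x + 1.
Step 3: lead(−6x⁴ + 43x³ + 31x² + 19x + 1) ÷ lead(D) = −6x⁴ ÷ −x² = 6x². Subtract (6x²)·D = −6x⁴ + 48x³ − 6x². Remainder: −5x³ + 37x² + 19x + 1.
Step 4: lead(−5x³ + 37x² + 19x + 1) ÷ lead(D) = −5x³ ÷ −x² = 5x. Subtract (5x)·D = −5x³ + 40x² − 5x. Remainder: −3x² + 24x + 1.
Step 5: lead(−3x² + 24x + 1) ÷ lead(D) = −3x² ÷ −x² = 3. Subtract (3)·D = −3x² + 24x − 3. Remainder: 4.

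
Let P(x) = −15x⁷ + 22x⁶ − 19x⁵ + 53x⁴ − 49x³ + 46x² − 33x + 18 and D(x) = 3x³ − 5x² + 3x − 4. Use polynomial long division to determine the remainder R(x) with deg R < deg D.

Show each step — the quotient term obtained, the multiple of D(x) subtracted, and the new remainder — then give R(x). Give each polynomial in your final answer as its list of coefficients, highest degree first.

Step 1: lead(−15x⁷ + 22x⁶ − 19x⁵ + 53x⁴ − 49x³ + 46x² − 33x + 18) ÷ lead(D) = −15x⁷ ÷ 3x³ = −5x⁴. Subtract (−5x⁴)·D = −15x⁷ + 25x⁶ − 15x⁵ + 20x⁴. Remainder: −3x⁶ − 4x⁵ + 33x⁴ − 49x³ + 46x² − 33x + 18.
Step 2: lead(−3x⁶ − 4x⁵ + 33x⁴ − 49x³ + 46x² − 33x + 18) ÷ lead(D) = −3x⁶ ÷ 3x³ = −x³. Subtract (−x³)·D = −3x⁶ + 5x⁵ − 3x⁴ + 4x³. Remainder: −9x⁵ + 36x⁴ − 53x³ + 46x² − 33x + 18.
Step 3: lead(−9x⁵ + 36x⁴ − 53x³ + 46x² − 33x + 18) ÷ lead(D) = −9x⁵ ÷ 3x³ = −3x². Subtract (−3x²)·D = −9x⁵ + 15x⁴ − 9x³ + 12x². Remainder: 21x⁴ − 44x³ + 34x² − 33x + 18.
Step 4: lead(21x⁴ − 44x³ + 34x² − 33x + 18) ÷ lead(D) = 21x⁴ ÷ 3x³ = 7x. Subtract (7x)·D = 21x⁴ − 35x³ + 21x² − 28x. Remainder: −9x³ + 13x² − 5x + 18.
Step 5: lead(−9x³ + 13x² − 5x + 18) ÷ lead(D) = −9x³ ÷ 3x³ = −3. Subtract (−3)·D = −9x³ + 15x² − 9x + 12. Remainder: −2x² + 4x + 6.

R = [-2, 4, 6]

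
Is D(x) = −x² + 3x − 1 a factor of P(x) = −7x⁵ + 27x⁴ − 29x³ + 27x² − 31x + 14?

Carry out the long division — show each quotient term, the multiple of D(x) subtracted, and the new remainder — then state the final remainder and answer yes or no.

R(x) = 5, so D(x) is not a factor of P(x). no

Step 1: lead(−7x⁵ + 27x⁴ − 29x³ + 27x² − 31x + 14) ÷ lead(D) = −7x⁵ ÷ −x² = 7x³. Subtract (7x³)·D = −7x⁵ + 21x⁴ − 7x³. Remainder: 6x⁴ − 22x³ + 27x² − 31x + 14.
Step 2: lead(6x⁴ − 22x³ + 27x² − 31x + 14) ÷ lead(D) = 6x⁴ ÷ −x² = −6x². Subtract (−6x²)·D = 6x⁴ − 18x³ + 6x². Remainder: −4x³ + 21x² − 31x + 14.
Step 3: lead(−4x³ + 21x² − 31x + 14) ÷ lead(D) = −4x³ ÷ −x² = 4x. Subtract (4x)·D = −4x³ + 12x² − 4x. Remainder: 9x² − 27x + 14.
Step 4: lead(9x² − 27x + 14) ÷ lead(D) = 9x² ÷ −x² = −9. Subtract (−9)·D = 9x² − 27x + 9. Remainder: 5.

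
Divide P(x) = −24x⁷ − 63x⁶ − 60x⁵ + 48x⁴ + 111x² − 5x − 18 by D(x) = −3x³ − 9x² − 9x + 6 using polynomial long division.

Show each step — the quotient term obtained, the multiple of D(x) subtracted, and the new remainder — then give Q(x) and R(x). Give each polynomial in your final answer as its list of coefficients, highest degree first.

Step 1: lead(−24x⁷ − 63x⁶ − 60x⁵ + 48x⁴ + 111x² − 5x − 18) ÷ lead(D) = −24x⁷ ÷ −3x³ = 8x⁴. Subtract (8x⁴)·D = −24x⁷ − 72x⁶ − 72x⁵ + 48x⁴. Remainder: 9x⁶ + 12x⁵ + 111x² − 5x − 18.
Step 2: lead(9x⁶ + 12x⁵ + 111x² − 5x − 18) ÷ lead(D) = 9x⁶ ÷ −3x³ = −3x³. Subtract (−3x³)·D = 9x⁶ + 27x⁵ + 27x⁴ − 18x³. Remainder: −15x⁵ − 27x⁴ + 18x³ + 111x² − 5x − 18.
Step 3: lead(−15x⁵ − 27x⁴ + 18x³ + 111x² − 5x − 18) ÷ lead(D) = −15x⁵ ÷ −3x³ = 5x². Subtract (5x²)·D = −15x⁵ − 45x⁴ − 45x³ + 30x². Remainder: 18x⁴ + 63x³ + 81x² − 5x − 18.
Step 4: lead(18x⁴ + 63x³ + 81x² − 5x − 18) ÷ lead(D) = 18x⁴ ÷ −3x³ = −6x. Subtract (−6x)·D = 18x⁴ + 54x³ + 54x² − 36x. Remainder: 9x³ + 27x² + 31x − 18.
Step 5: lead(9x³ + 27x² + 31x − 18) ÷ lead(D) = 9x³ ÷ −3x³ = −3. Subtract (−3)·D = 9x³ + 27x² + 27x − 18. Remainder: 4x.

Q = [8, -3, 5, -6, -3]; R = [4, 0]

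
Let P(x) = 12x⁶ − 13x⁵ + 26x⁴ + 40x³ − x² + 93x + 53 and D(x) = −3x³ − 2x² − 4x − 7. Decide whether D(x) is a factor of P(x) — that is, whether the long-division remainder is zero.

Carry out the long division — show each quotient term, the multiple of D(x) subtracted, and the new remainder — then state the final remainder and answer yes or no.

Step 1: lead(12x⁶ − 13x⁵ + 26x⁴ + 40x³ − x² + 93x + 53) ÷ lead(D) = 12x⁶ ÷ −3x³ = −4x³. Subtract (−4x³)·D = 12x⁶ + 8x⁵ + 16x⁴ + 28x³. Remainder: −21x⁵ + 10x⁴ + 12x³ − x² + 93x + 53.
Step 2: lead(−21x⁵ + 10x⁴ + 12x³ − x² + 93x + 53) ÷ lead(D) = −21x⁵ ÷ −3x³ = 7x². Subtract (7x²)·D = −21x⁵ − 14x⁴ − 28x³ − 49x². Remainder: 24x⁴ + 40x³ + 48x² + 93x + 53.
Step 3: lead(24x⁴ + 40x³ + 48x² + 93x + 53) ÷ lead(D) = 24x⁴ ÷ −3x³ = −8x. Subtract (−8x)·D = 24x⁴ + 16x³ + 32x² + 56x. Remainder: 24x³ + 16x² + 37x + 53.
Step 4: lead(24x³ + 16x² + 37x + 53) ÷ lead(D) = 24x³ ÷ −3x³ = −8. Subtract (−8)·D = 24x³ + 16x² + 32x + 56. Remainder: 5x − 3.

R(x) = 5x − 3, so D(x) is not a factor of P(x). no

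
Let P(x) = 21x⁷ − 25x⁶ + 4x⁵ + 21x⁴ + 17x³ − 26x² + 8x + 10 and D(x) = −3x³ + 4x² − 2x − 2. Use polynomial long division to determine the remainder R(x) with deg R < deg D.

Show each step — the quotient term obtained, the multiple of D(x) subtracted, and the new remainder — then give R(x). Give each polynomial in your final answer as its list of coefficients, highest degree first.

Step 1: lead(21x⁷ − 25x⁶ + 4x⁵ + 21x⁴ + 17x³ − 26x² + 8x + 10) ÷ lead(D) = 21x⁷ ÷ −3x³ = −7x⁴. Subtract (−7x⁴)·D = 21x⁷ − 28x⁶ + 14x⁵ + 14x⁴. Remainder: 3x⁶ − 10x⁵ + 7x⁴ + 17x³ − 26x² + 8x + 10.
Step 2: lead(3x⁶ − 10x⁵ + 7x⁴ + 17x³ − 26x² + 8x + 10) ÷ lead(D) = 3x⁶ ÷ −3x³ = −x³. Subtract (−x³)·D = 3x⁶ − 4x⁵ + 2x⁴ + 2x³. Remainder: −6x⁵ + 5x⁴ + 15x³ − 26x² + 8x + 10.
Step 3: lead(−6x⁵ + 5x⁴ + 15x³ − 26x² + 8x + 10) ÷ lead(D) = −6x⁵ ÷ −3x³ = 2x². Subtract (2x²)·D = −6x⁵ + 8x⁴ − 4x³ − 4x². Remainder: −3x⁴ + 19x³ − 22x² + 8x + 10.
Step 4: lead(−3x⁴ + 19x³ − 22x² + 8x + 10) ÷ lead(D) = −3x⁴ ÷ −3x³ = x. Subtract (x)·D = −3x⁴ + 4x³ − 2x² − 2x. Remainder: 15x³ − 20x² + 10x + 10.
Step 5: lead(15x³ − 20x² + 10x + 10) ÷ lead(D) = 15x³ ÷ −3x³ = −5. Subtract (−5)·D = 15x³ − 20x² + 10x + 10. Remainder: 0.

R = [0]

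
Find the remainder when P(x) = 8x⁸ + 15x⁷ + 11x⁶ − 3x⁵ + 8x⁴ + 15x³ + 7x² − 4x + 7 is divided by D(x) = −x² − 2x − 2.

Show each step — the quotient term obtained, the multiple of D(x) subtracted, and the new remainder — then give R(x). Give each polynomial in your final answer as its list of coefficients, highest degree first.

Step 1: lead(8x⁸ + 15x⁷ + 11x⁶ − 3x⁵ + 8x⁴ + 15x³ + 7x² − 4x + 7) ÷ lead(D) = 8x⁸ ÷ −x² = −8x⁶. Subtract (−8x⁶)·D = 8x⁸ + 16x⁷ + 16x⁶. Remainder: −x⁷ − 5x⁶ − 3x⁵ + 8x⁴ + 15x³ + 7x² − 4x + 7.
Step 2: lead(−x⁷ − 5x⁶ − 3x⁵ + 8x⁴ + 15x³ + 7x² − 4x + 7) ÷ lead(D) = −x⁷ ÷ −x² = x⁵. Subtract (x⁵)·D = −x⁷ − 2x⁶ − 2x⁵. Remainder: −3x⁶ − x⁵ + 8x⁴ + 15x³ + 7x² − 4x + 7.
Step 3: lead(−3x⁶ − x⁵ + 8x⁴ + 15x³ + 7x² − 4x + 7) ÷ lead(D) = −3x⁶ ÷ −x² = 3x⁴. Subtract (3x⁴)·D = −3x⁶ − 6x⁵ − 6x⁴. Remainder: 5x⁵ + 14x⁴ + 15x³ + 7x² − 4x + 7.
Step 4: lead(5x⁵ + 14x⁴ + 15x³ + 7x² − 4x + 7) ÷ lead(D) = 5x⁵ ÷ −x² = −5x³. Subtract (−5x³)·D = 5x⁵ + 10x⁴ + 10x³. Remainder: 4x⁴ + 5x³ + 7x² − 4x + 7.
Step 5: lead(4x⁴ + 5x³ + 7x² − 4x + 7) ÷ lead(D) = 4x⁴ ÷ −x² = −4x². Subtract (−4x²)·D = 4x⁴ + 8x³ + 8x². Remainder: −3x³ − x² − 4x + 7.
Step 6: lead(−3x³ − x² − 4x + 7) ÷ lead(D) = −3x³ ÷ −x² = 3x. Subtract (3x)·D = −3x³ − 6x² − 6x. Remainder: 5x² + 2x + 7.
Step 7: lead(5x² + 2x + 7) ÷ lead(D) = 5x² ÷ −x² = −5. Subtract (−5)·D = 5x² + 10x + 10. Remainder: −8x − 3.

R = [-8, -3]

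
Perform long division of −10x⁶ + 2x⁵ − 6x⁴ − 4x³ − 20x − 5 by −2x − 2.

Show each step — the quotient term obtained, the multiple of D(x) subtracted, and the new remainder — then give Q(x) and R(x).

Q(x) = 5x⁵ − 6x⁴ + 9x³ − 7x² + 7x + 3; R(x) = 1

Step 1: lead(−10x⁶ + 2x⁵ − 6x⁴ − 4x³ − 20x − 5) ÷ lead(D) = −10x⁶ ÷ −2x = 5x⁵. Subtract (5x⁵)·D = −10x⁶ − 10x⁵. Remainder: 12x⁵ − 6x⁴ − 4x³ − 20x − 5.
Step 2: lead(12x⁵ − 6x⁴ − 4x³ − 20x − 5) ÷ lead(D) = 12x⁵ ÷ −2x = −6x⁴. Subtract (−6x⁴)·D = 12x⁵ + 12x⁴. Remainder: −18x⁴ − 4x³ − 20x − 5.
Step 3: lead(−18x⁴ − 4x³ − 20x − 5) ÷ lead(D) = −18x⁴ ÷ −2x = 9x³. Subtract (9x³)·D = −18x⁴ − 18x³. Remainder: 14x³ − 20x − 5.
Step 4: lead(14x³ − 20x − 5) ÷ lead(D) = 14x³ ÷ −2x = −7x². Subtract (−7x²)·D = 14x³ + 14x². Remainder: −14x² − 20x − 5.
Step 5: lead(−14x² − 20x − 5) ÷ lead(D) = −14x² ÷ −2x = 7x. Subtract (7x)·D = −14x² − 14x. Remainder: −6x − 5.
Step 6: lead(−6x − 5) ÷ lead(D) = −6x ÷ −2x = 3. Subtract (3)·D = −6x − 6. Remainder: 1.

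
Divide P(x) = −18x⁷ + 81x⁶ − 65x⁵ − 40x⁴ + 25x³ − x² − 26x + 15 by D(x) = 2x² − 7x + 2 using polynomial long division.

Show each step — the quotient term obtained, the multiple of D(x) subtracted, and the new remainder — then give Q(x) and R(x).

Q(x) = −9x⁵ + 9x⁴ + 8x³ − x² + x + 4; R(x) = 7

Step 1: lead(−18x⁷ + 81x⁶ − 65x⁵ − 40x⁴ + 25x³ − x² − 26x + 15) ÷ lead(D) = −18x⁷ ÷ 2x² = −9x⁵. Subtract (−9x⁵)·D = −18x⁷ + 63x⁶ − 18x⁵. Remainder: 18x⁶ − 47x⁵ − 40x⁴ + 25x³ − x² − 26x + 15.
Step 2: lead(18x⁶ − 47x⁵ − 40x⁴ + 25x³ − x² − 26x + 15) ÷ lead(D) = 18x⁶ ÷ 2x² = 9x⁴. Subtract (9x⁴)·D = 18x⁶ − 63x⁵ + 18x⁴. Remainder: 16x⁵ − 58x⁴ + 25x³ − x² − 26x + 15.
Step 3: lead(16x⁵ − 58x⁴ + 25x³ − x² − 26x + 15) ÷ lead(D) = 16x⁵ ÷ 2x² = 8x³. Subtract (8x³)·D = 16x⁵ − 56x⁴ + 16x³. Remainder: −2x⁴ + 9x³ − x² − 26x + 15.
Step 4: lead(−2x⁴ + 9x³ − x² − 26x + 15) ÷ lead(D) = −2x⁴ ÷ 2x² = −x². Subtract (−x²)·D = −2x⁴ + 7x³ − 2x². Remainder: 2x³ + x² − 26x + 15.
Step 5: lead(2x³ + x² − 26x + 15) ÷ lead(D) = 2x³ ÷ 2x² = x. Subtract (x)·D = 2x³ − 7x² + 2x. Remainder: 8x² − 28x + 15.
Step 6: lead(8x² − 28x + 15) ÷ lead(D) = 8x² ÷ 2x² = 4. Subtract (4)·D = 8x² − 28x + 8. Remainder: 7.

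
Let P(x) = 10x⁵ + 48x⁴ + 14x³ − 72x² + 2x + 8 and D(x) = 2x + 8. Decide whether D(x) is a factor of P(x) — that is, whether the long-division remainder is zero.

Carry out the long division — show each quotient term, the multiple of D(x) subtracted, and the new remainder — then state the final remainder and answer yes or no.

Step 1: lead(10x⁵ + 48x⁴ + 14x³ − 72x² + 2x + 8) ÷ lead(D) = 10x⁵ ÷ 2x = 5x⁴. Subtract (5x⁴)·D = 10x⁵ + 40x⁴. Remainder: 8x⁴ + 14x³ − 72x² + 2x + 8.
Step 2: lead(8x⁴ + 14x³ − 72x² + 2x + 8) ÷ lead(D) = 8x⁴ ÷ 2x = 4x³. Subtract (4x³)·D = 8x⁴ + 32x³. Remainder: −18x³ − 72x² + 2x + 8.
Step 3: lead(−18x³ − 72x² + 2x + 8) ÷ lead(D) = −18x³ ÷ 2x = −9x². Subtract (−9x²)·D = −18x³ − 72x². Remainder: 2x + 8.
Step 4: lead(2x + 8) ÷ lead(D) = 2x ÷ 2x = 1. Subtract (1)·D = 2x + 8. Remainder: 0.

R(x) = 0, so D(x) is a factor of P(x). yes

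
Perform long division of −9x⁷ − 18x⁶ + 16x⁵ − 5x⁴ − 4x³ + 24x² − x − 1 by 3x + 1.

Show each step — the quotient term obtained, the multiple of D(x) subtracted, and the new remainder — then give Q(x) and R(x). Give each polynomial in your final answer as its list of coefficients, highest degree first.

Q = [-3, -5, 7, -4, 0, 8, -3]; R = [2]

Step 1: lead(−9x⁷ − 18x⁶ + 16x⁵ − 5x⁴ − 4x³ + 24x² − x − 1) ÷ lead(D) = −9x⁷ ÷ 3x = −3x⁶. Subtract (−3x⁶)·D = −9x⁷ − 3x⁶. Remainder: −15x⁶ + 16x⁵ − 5x⁴ − 4x³ + 24x² − x − 1.
Step 2: lead(−15x⁶ + 16x⁵ − 5x⁴ − 4x³ + 24x² − x − 1) ÷ lead(D) = −15x⁶ ÷ 3x = −5x⁵. Subtract (−5x⁵)·D = −15x⁶ − 5x⁵. Remainder: 21x⁵ − 5x⁴ − 4x³ + 24x² − x − 1.
Step 3: lead(21x⁵ − 5x⁴ − 4x³ + 24x² − x − 1) ÷ lead(D) = 21x⁵ ÷ 3x = 7x⁴. Subtract (7x⁴)·D = 21x⁵ + 7x⁴. Remainder: −12x⁴ − 4x³ + 24x² − x − 1.
Step 4: lead(−12x⁴ − 4x³ + 24x² − x − 1) ÷ lead(D) = −12x⁴ ÷ 3x = −4x³. Subtract (−4x³)·D = −12x⁴ − 4x³. Remainder: 24x² − x − 1.
Step 5: lead(24x² − x − 1) ÷ lead(D) = 24x² ÷ 3x = 8x. Subtract (8x)·D = 24x² + 8x. Remainder: −9x − 1.
Step 6: lead(−9x − 1) ÷ lead(D) = −9x ÷ 3x = −3. Subtract (−3)·D = −9x − 3. Remainder: 2.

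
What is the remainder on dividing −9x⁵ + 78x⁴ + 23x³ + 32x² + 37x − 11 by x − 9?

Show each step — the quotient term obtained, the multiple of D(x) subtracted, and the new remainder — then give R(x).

R(x) = −2

Step 1: lead(−9x⁵ + 78x⁴ + 23x³ + 32x² + 37x − 11) ÷ lead(D) = −9x⁵ ÷ x = −9x⁴. Subtract (−9x⁴)·D = −9x⁵ + 81x⁴. Remainder: −3x⁴ + 23x³ + 32x² + 37x − 11.
Step 2: lead(−3x⁴ + 23x³ + 32x² + 37x − 11) ÷ lead(D) = −3x⁴ ÷ x = −3x³. Subtract (−3x³)·D = −3x⁴ + 27x³. Remainder: −4x³ + 32x² + 37x − 11.
Step 3: lead(−4x³ + 32x² + 37x − 11) ÷ lead(D) = −4x³ ÷ x = −4x². Subtract (−4x²)·D = −4x³ + 36x². Remainder: −4x² + 37x − 11.
Step 4: lead(−4x² + 37x − 11) ÷ lead(D) = −4x² ÷ x = −4x. Subtract (−4x)·D = −4x² + 36x. Remainder: x − 11.
Step 5: lead(x − 11) ÷ lead(D) = x ÷ x = 1. Subtract (1)·D = x − 9. Remainder: −2.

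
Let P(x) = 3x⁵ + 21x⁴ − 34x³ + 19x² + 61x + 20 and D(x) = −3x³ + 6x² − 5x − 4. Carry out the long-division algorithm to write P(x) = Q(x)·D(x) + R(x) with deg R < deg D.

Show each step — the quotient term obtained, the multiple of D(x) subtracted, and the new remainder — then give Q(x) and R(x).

Q(x) = −x² − 9x − 5; R(x) = 0

Step 1: lead(3x⁵ + 21x⁴ − 34x³ + 19x² + 61x + 20) ÷ lead(D) = 3x⁵ ÷ −3x³ = −x². Subtract (−x²)·D = 3x⁵ − 6x⁴ + 5x³ + 4x². Remainder: 27x⁴ − 39x³ + 15x² + 61x + 20.
Step 2: lead(27x⁴ − 39x³ + 15x² + 61x + 20) ÷ lead(D) = 27x⁴ ÷ −3x³ = −9x. Subtract (−9x)·D = 27x⁴ − 54x³ + 45x² + 36x. Remainder: 15x³ − 30x² + 25x + 20.
Step 3: lead(15x³ − 30x² + 25x + 20) ÷ lead(D) = 15x³ ÷ −3x³ = −5. Subtract (−5)·D = 15x³ − 30x² + 25x + 20. Remainder: 0.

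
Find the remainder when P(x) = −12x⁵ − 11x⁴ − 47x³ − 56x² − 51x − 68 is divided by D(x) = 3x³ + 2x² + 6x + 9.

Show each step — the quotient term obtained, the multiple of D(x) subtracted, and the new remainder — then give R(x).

Step 1: lead(−12x⁵ − 11x⁴ − 47x³ − 56x² − 51x − 68) ÷ lead(D) = −12x⁵ ÷ 3x³ = −4x². Subtract (−4x²)·D = −12x⁵ − 8x⁴ − 24x³ − 36x². Remainder: −3x⁴ − 23x³ − 20x² − 51x − 68.
Step 2: lead(−3x⁴ − 23x³ − 20x² − 51x − 68) ÷ lead(D) = −3x⁴ ÷ 3x³ = −x. Subtract (−x)·D = −3x⁴ − 2x³ − 6x² − 9x. Remainder: −21x³ − 14x² − 42x − 68.
Step 3: lead(−21x³ − 14x² − 42x − 68) ÷ lead(D) = −21x³ ÷ 3x³ = −7. Subtract (−7)·D = −21x³ − 14x² − 42x − 63. Remainder: −5.

R(x) = −5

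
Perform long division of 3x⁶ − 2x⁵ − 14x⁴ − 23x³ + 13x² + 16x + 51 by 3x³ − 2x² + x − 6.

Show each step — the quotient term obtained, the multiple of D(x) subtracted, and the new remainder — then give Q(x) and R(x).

Q(x) = x³ − 5x − 9; R(x) = −5x − 3

Step 1: lead(3x⁶ − 2x⁵ − 14x⁴ − 23x³ + 13x² + 16x + 51) ÷ lead(D) = 3x⁶ ÷ 3x³ = x³. Subtract (x³)·D = 3x⁶ − 2x⁵ + x⁴ − 6x³. Remainder: −15x⁴ − 17x³ + 13x² + 16x + 51.
Step 2: lead(−15x⁴ − 17x³ + 13x² + 16x + 51) ÷ lead(D) = −15x⁴ ÷ 3x³ = −5x. Subtract (−5x)·D = −15x⁴ + 10x³ − 5x² + 30x. Remainder: −27x³ + 18x² − 14x + 51.
Step 3: lead(−27x³ + 18x² − 14x + 51) ÷ lead(D) = −27x³ ÷ 3x³ = −9. Subtract (−9)·D = −27x³ + 18x² − 9x + 54. Remainder: −5x − 3.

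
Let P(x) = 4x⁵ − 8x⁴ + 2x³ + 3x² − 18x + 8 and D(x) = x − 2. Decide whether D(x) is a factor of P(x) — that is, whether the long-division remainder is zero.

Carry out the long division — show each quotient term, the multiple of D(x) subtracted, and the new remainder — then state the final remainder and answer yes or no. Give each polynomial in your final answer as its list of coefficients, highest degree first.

Step 1: lead(4x⁵ − 8x⁴ + 2x³ + 3x² − 18x + 8) ÷ lead(D) = 4x⁵ ÷ x = 4x⁴. Subtract (4x⁴)·D = 4x⁵ − 8x⁴. Remainder: 2x³ + 3x² − 18x + 8.
Step 2: lead(2x³ + 3x² − 18x + 8) ÷ lead(D) = 2x³ ÷ x = 2x². Subtract (2x²)·D = 2x³ − 4x². Remainder: 7x² − 18x + 8.
Step 3: lead(7x² − 18x + 8) ÷ lead(D) = 7x² ÷ x = 7x. Subtract (7x)·D = 7x² − 14x. Remainder: −4x + 8.
Step 4: lead(−4x + 8) ÷ lead(D) = −4x ÷ x = −4. Subtract (−4)·D = −4x + 8. Remainder: 0.

R = [0], so D(x) is a factor of P(x). yes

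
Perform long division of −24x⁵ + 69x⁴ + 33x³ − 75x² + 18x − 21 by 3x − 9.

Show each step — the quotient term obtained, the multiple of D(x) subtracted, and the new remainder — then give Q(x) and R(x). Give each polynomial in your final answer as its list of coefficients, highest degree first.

Q = [-8, -1, 8, -1, 3]; R = [6]

Step 1: lead(−24x⁵ + 69x⁴ + 33x³ − 75x² + 18x − 21) ÷ lead(D) = −24x⁵ ÷ 3x = −8x⁴. Subtract (−8x⁴)·D = −24x⁵ + 72x⁴. Remainder: −3x⁴ + 33x³ − 75x² + 18x − 21.
Step 2: lead(−3x⁴ + 33x³ − 75x² + 18x − 21) ÷ lead(D) = −3x⁴ ÷ 3x = −x³. Subtract (−x³)·D = −3x⁴ + 9x³. Remainder: 24x³ − 75x² + 18x − 21.
Step 3: lead(24x³ − 75x² + 18x − 21) ÷ lead(D) = 24x³ ÷ 3x = 8x². Subtract (8x²)·D = 24x³ − 72x². Remainder: −3x² + 18x − 21.
Step 4: lead(−3x² + 18x − 21) ÷ lead(D) = −3x² ÷ 3x = −x. Subtract (−x)·D = −3x² + 9x. Remainder: 9x − 21.
Step 5: lead(9x − 21) ÷ lead(D) = 9x ÷ 3x = 3. Subtract (3)·D = 9x − 27. Remainder: 6.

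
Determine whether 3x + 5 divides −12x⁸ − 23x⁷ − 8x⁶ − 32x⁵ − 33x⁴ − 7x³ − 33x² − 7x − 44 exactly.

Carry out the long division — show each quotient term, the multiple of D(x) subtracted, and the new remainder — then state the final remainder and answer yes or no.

R(x) = 1, so D(x) is not a factor of P(x). no

Step 1: lead(−12x⁸ − 23x⁷ − 8x⁶ − 32x⁵ − 33x⁴ − 7x³ − 33x² − 7x − 44) ÷ lead(D) = −12x⁸ ÷ 3x = −4x⁷. Subtract (−4x⁷)·D = −12x⁸ − 20x⁷. Remainder: −3x⁷ − 8x⁶ − 32x⁵ − 33x⁴ − 7x³ − 33x² − 7x − 44.
Step 2: lead(−3x⁷ − 8x⁶ − 32x⁵ − 33x⁴ − 7x³ − 33x² − 7x − 44) ÷ lead(D) = −3x⁷ ÷ 3x = −x⁶. Subtract (−x⁶)·D = −3x⁷ − 5x⁶. Remainder: −3x⁶ − 32x⁵ − 33x⁴ − 7x³ − 33x² − 7x − 44.
Step 3: lead(−3x⁶ − 32x⁵ − 33x⁴ − 7x³ − 33x² − 7x − 44) ÷ lead(D) = −3x⁶ ÷ 3x = −x⁵. Subtract (−x⁵)·D = −3x⁶ − 5x⁵. Remainder: −27x⁵ − 33x⁴ − 7x³ − 33x² − 7x − 44.
Step 4: lead(−27x⁵ − 33x⁴ − 7x³ − 33x² − 7x − 44) ÷ lead(D) = −27x⁵ ÷ 3x = −9x⁴. Subtract (−9x⁴)·D = −27x⁵ − 45x⁴. Remainder: 12x⁴ − 7x³ − 33x² − 7x − 44.
Step 5: lead(12x⁴ − 7x³ − 33x² − 7x − 44) ÷ lead(D) = 12x⁴ ÷ 3x = 4x³. Subtract (4x³)·D = 12x⁴ + 20x³. Remainder: −27x³ − 33x² − 7x − 44.
Step 6: lead(−27x³ − 33x² − 7x − 44) ÷ lead(D) = −27x³ ÷ 3x = −9x². Subtract (−9x²)·D = −27x³ − 45x². Remainder: 12x² − 7x − 44.
Step 7: lead(12x² − 7x − 44) ÷ lead(D) = 12x² ÷ 3x = 4x. Subtract (4x)·D = 12x² + 20x. Remainder: −27x − 44.
Step 8: lead(−27x − 44) ÷ lead(D) = −27x ÷ 3x = −9. Subtract (−9)·D = −27x − 45. Remainder: 1.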